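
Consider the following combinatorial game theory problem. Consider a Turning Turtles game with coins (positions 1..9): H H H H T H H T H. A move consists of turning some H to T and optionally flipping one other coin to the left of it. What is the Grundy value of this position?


Coins: H H H H T H H T H
Key fact: a single head at position k behaves exactly like a Nim heap of size k (turning it to T and optionally flipping a coin at j < k corresponds to moving the heap from k to j, or to 0), and heads combine as a disjunctive sum (two heads at the same place would cancel, matching j XOR j = 0). So the Nim-value is the XOR of the 1-indexed positions of the heads.
Face-up positions (1-indexed): [1, 2, 3, 4, 6, 7, 9]
XOR 0 with 1: 0 XOR 1 = 1
XOR 1 with 2: 1 XOR 2 = 3
XOR 3 with 3: 3 XOR 3 = 0
XOR 0 with 4: 0 XOR 4 = 4
XOR 4 with 6: 4 XOR 6 = 2
XOR 2 with 7: 2 XOR 7 = 5
XOR 5 with 9: 5 XOR 9 = 12
Nim-value = 12

12


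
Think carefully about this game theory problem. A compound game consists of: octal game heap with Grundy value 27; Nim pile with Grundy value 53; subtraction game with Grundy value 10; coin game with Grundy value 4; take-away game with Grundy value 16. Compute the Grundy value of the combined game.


By the Sprague-Grundy theorem, the Grundy value of a sum of games is the XOR of individual Grundy values.
octal game heap: Grundy value = 27. Running XOR: 0 XOR 27 = 27
Nim pile: Grundy value = 53. Running XOR: 27 XOR 53 = 46
subtraction game: Grundy value = 10. Running XOR: 46 XOR 10 = 36
coin game: Grundy value = 4. Running XOR: 36 XOR 4 = 32
take-away game: Grundy value = 16. Running XOR: 32 XOR 16 = 48
The combined Grundy value is 48.

48


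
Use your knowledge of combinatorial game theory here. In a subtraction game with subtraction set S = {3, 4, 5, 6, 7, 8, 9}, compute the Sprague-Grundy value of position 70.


The subtraction set is S = {3, 4, 5, 6, 7, 8, 9}.
G(k) = mex{ G(k - s) : s in S, s <= k }. We compute iteratively: G(0) = 0.
G(1) = mex({}) = 0
G(2) = mex({}) = 0
G(3) = mex({0}) = 1
G(4) = mex({0}) = 1
G(5) = mex({0}) = 1
G(6) = mex({0, 1}) = 2
G(7) = mex({0, 1}) = 2
G(8) = mex({0, 1}) = 2
G(9) = mex({0, 1, 2}) = 3
G(10) = mex({0, 1, 2}) = 3
G(11) = mex({0, 1, 2}) = 3
G(12) = mex({1, 2, 3}) = 0
G(13) = mex({1, 2, 3}) = 0
G(14) = mex({1, 2, 3}) = 0
G(15) = mex({0, 2, 3}) = 1
G(16) = mex({0, 2, 3}) = 1
G(17) = mex({0, 2, 3}) = 1
G(18) = mex({0, 1, 3}) = 2
G(19) = mex({0, 1, 3}) = 2
G(20) = mex({0, 1, 3}) = 2
Observe that G(12)..G(20) = 0, 0, 0, 1, 1, 1, 2, 2, 2 repeats G(0)..G(8) = 0, 0, 0, 1, 1, 1, 2, 2, 2.
For k >= max(S) = 9, G(k) is determined by the previous 9 values G(k-9)..G(k-1); a window of 9 consecutive values has recurred shifted by 12, so by induction G(k + 12) = G(k) for all k >= 0: the sequence is periodic from the start with period 12.
One period: G(0..11) = 0, 0, 0, 1, 1, 1, 2, 2, 2, 3, 3, 3.
70 mod 12 = 10, so G(70) = G(10) = 3.

3


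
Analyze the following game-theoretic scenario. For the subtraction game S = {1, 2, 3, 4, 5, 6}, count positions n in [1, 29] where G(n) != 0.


Subtraction set S = {1, 2, 3, 4, 5, 6}, so G(n) = n mod 7.
G(n) = 0 when n is a multiple of 7.
Multiples of 7 in [1, 29]: 4
N-positions (nonzero Grundy) = 29 - 4 = 25

25


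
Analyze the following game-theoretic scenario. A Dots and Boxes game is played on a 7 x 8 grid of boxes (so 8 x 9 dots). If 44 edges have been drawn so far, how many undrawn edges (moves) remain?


Grid: 7 x 8 boxes, i.e. 8 rows and 9 columns of dots.
Horizontal edges: (rows + 1) * cols = 8 * 8 = 64
Vertical edges: rows * (cols + 1) = 7 * 9 = 63
Total edges: 64 + 63 = 127
Edges drawn: 44
Remaining: 127 - 44 = 83

83


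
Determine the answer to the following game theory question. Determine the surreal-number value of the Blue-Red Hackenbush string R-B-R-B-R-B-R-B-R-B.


Edges (from ground): R-B-R-B-R-B-R-B-R-B
By Berlekamp's sign-expansion rule, a Blue-Red Hackenbush stalk has the value of the surreal number whose sign sequence is the edge sequence with B -> + and R -> -.
Sign sequence: -+-+-+-+-+
Trace the sign expansion in the surreal number tree, starting from 0:
Edge 1: R (sign -) -> bounds (-inf, 0), value = -1
Edge 2: B (sign +) -> bounds (-1, 0), value = -1/2
Edge 3: R (sign -) -> bounds (-1, -1/2), value = -3/4
Edge 4: B (sign +) -> bounds (-3/4, -1/2), value = -5/8
Edge 5: R (sign -) -> bounds (-3/4, -5/8), value = -11/16
Edge 6: B (sign +) -> bounds (-11/16, -5/8), value = -21/32
Edge 7: R (sign -) -> bounds (-11/16, -21/32), value = -43/64
Edge 8: B (sign +) -> bounds (-43/64, -21/32), value = -85/128
Edge 9: R (sign -) -> bounds (-43/64, -85/128), value = -171/256
Edge 10: B (sign +) -> bounds (-171/256, -85/128), value = -341/512
Game value = -341/512

-341/512


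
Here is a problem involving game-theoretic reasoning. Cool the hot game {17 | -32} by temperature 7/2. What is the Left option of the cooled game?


Original game: {17 | -32} (a switch {a | b} with a > b).
Cooling by t (for t below the temperature (a - b)/2 = 49/2) taxes each move by t: {a | b} cooled by t is {a - t | b + t}.
Cooling amount: t = 7/2
Cooled Left option: 17 - 7/2 = 27/2
Cooled Right option: -32 + 7/2 = -57/2
Cooled game: {27/2 | -57/2}
Left option = 27/2

27/2


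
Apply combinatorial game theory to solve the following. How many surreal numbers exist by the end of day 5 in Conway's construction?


Day 0: {|} = 0 is born. Count = 1.
Day n: the number of surreal numbers born by day n is 2^(n+1) - 1.
By day 0: 2^1 - 1 = 1
By day 1: 2^2 - 1 = 3
By day 2: 2^3 - 1 = 7
By day 3: 2^4 - 1 = 15
By day 4: 2^5 - 1 = 31
By day 5: 2^6 - 1 = 63
By day 5: 63 surreal numbers.

63


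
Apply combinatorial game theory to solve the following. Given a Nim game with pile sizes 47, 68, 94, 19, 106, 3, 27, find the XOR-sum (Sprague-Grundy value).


We need the XOR (exclusive or) of all pile sizes.
After XOR-ing pile 1 (size 47): 0 XOR 47 = 47
After XOR-ing pile 2 (size 68): 47 XOR 68 = 107
After XOR-ing pile 3 (size 94): 107 XOR 94 = 53
After XOR-ing pile 4 (size 19): 53 XOR 19 = 38
After XOR-ing pile 5 (size 106): 38 XOR 106 = 76
After XOR-ing pile 6 (size 3): 76 XOR 3 = 79
After XOR-ing pile 7 (size 27): 79 XOR 27 = 84
The Nim-value of this position is 84.

84


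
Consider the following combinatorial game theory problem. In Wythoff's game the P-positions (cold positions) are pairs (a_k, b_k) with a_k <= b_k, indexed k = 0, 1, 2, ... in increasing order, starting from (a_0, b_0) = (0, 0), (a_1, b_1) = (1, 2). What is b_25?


By Wythoff's theorem, a_k = floor(k * phi) and b_k = floor(k * phi^2) = a_k + k, where phi = (1 + sqrt(5))/2 is the golden ratio.
phi = (1 + sqrt(5))/2 = 1.618034
phi^2 = phi + 1 = 2.618034
k = 25
k * phi^2 = 25 * 2.618034 = 65.450850
b_25 = floor(k * phi^2) = 65 (check: a_25 + k = 40 + 25 = 65)

65


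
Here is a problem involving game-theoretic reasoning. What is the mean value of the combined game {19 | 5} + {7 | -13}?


G1 = {19 | 5}, G2 = {7 | -13}
Each is a switch {a | b} with numbers a > b; its mean value is (a + b)/2, and mean value is additive over game sums: m(G1 + G2) = m(G1) + m(G2).
Mean of G1 = (19 + (5))/2 = 24/2 = 12
Mean of G2 = (7 + (-13))/2 = -6/2 = -3
Mean of G1 + G2 = 12 + -3 = 9

9


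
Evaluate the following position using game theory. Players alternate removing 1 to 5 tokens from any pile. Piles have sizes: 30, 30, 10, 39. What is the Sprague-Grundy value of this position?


Subtraction set: {1, 2, 3, 4, 5}
For this subtraction set, G(n) = n mod 6 (period = max + 1 = 6).
Pile 1 (size 30): G(30) = 30 mod 6 = 0
Pile 2 (size 30): G(30) = 30 mod 6 = 0
Pile 3 (size 10): G(10) = 10 mod 6 = 4
Pile 4 (size 39): G(39) = 39 mod 6 = 3
Total Grundy value = XOR of all: 0 XOR 0 XOR 4 XOR 3 = 7

7


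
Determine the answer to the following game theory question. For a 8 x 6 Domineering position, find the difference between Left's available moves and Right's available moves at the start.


Board is 8 x 6 (rows x cols).
Left (vertical) placements: (rows-1) * cols = 7 * 6 = 42
Right (horizontal) placements: rows * (cols-1) = 8 * 5 = 40
Advantage = Left - Right = 42 - 40 = 2

2


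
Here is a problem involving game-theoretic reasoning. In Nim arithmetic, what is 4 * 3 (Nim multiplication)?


Nim multiplication is bilinear over XOR: (u XOR v) * w = (u*w) XOR (v*w).
So we split each operand into its bit components and XOR the pairwise Nim products.
4 = 4 (as XOR of powers of 2).
3 = 1 + 2 (as XOR of powers of 2).
Using the standard Nim-product table on single bits:
  2*2 = 3,   2*4 = 8,   2*8 = 12,
  4*4 = 6,   4*8 = 11,  8*8 = 13,
and  1*x = x (identity), k*l = l*k (commutative).
Pairwise Nim products:
  4 * 1 = 4
  4 * 2 = 8
XOR them: 4 XOR 8 = 12.
Result: 4 * 3 = 12 (in Nim).

12


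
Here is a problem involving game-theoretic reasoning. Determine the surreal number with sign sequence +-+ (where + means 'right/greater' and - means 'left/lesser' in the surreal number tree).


Sign expansion: +-+
Rule: track bounds (lo, hi), initially (-inf, +inf). On '+', the current value becomes lo and we move to the simplest number in (value, hi): value + 1 if hi = +inf, otherwise the midpoint (value + hi)/2. On '-', the current value becomes hi and we move to value - 1 if lo = -inf, otherwise the midpoint (lo + value)/2.
Start at 0.
Step 1: sign = +, move right. Bounds: (0, +inf). Value = 1
Step 2: sign = -, move left. Bounds: (0, 1). Value = 1/2
Step 3: sign = +, move right. Bounds: (1/2, 1). Value = 3/4
The surreal number with sign expansion +-+ is 3/4.

3/4


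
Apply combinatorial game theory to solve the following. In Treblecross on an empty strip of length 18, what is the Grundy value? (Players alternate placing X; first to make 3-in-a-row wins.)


Treblecross: place X on empty cells; 3-in-a-row wins.
Playing within two cells of an existing X lets the opponent win at once, so sensible play treats the cells i-2..i+2 around each X as dead. The player left with no safe cell loses, so this is a normal-play take-away game on strips of safe cells.
Placing X at cell i (0-indexed) of a strip of k safe cells leaves independent strips of sizes max(0, i-2) and max(0, k-i-3). Hence G(k) = mex{ G(max(0,i-2)) XOR G(max(0,k-i-3)) : 0 <= i < k }, with G(0) = 0.
G(1): splits (0,0):0^0=0 -> mex({0}) = 1
G(2): splits (0,0):0^0=0 -> mex({0}) = 1
G(3): splits (0,0):0^0=0 -> mex({0}) = 1
G(4): splits (0,1):0^1=1 (0,0):0^0=0 -> mex({0, 1}) = 2
G(5): splits (0,2):0^1=1 (0,1):0^1=1 (0,0):0^0=0 -> mex({0, 1}) = 2
G(6) = mex({1}) = 0
G(7) = mex({0, 1, 2}) = 3
G(8) = mex({0, 1, 2}) = 3
G(9) = mex({0, 2}) = 1
G(10) = mex({0, 2, 3}) = 1
G(11) = mex({0, 3}) = 1
G(12) = mex({1, 3}) = 0
G(13) = mex({0, 1, 2, 3}) = 4
G(14) = mex({0, 1, 2}) = 3
G(15) = mex({0, 1, 2}) = 3
G(16) = mex({0, 1, 2, 4}) = 3
G(17) = mex({0, 1, 3, 4}) = 2
G(18) = mex({0, 1, 3, 4}) = 2
Therefore G(18) = 2.

2


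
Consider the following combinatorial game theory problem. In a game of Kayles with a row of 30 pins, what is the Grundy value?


Kayles: a move removes 1 or 2 adjacent pins from a contiguous row.
Removing pins from a row of k leaves two independent rows (a, b) with a + b = k - 1 (one pin) or a + b = k - 2 (two pins); an end removal gives a = 0.
By Sprague-Grundy, G(k) = mex{ G(a) XOR G(b) } over all these splits. G(0) = 0.
G(1): splits (0,0):0^0=0 -> mex({0}) = 1
G(2): splits (0,1):0^1=1 (0,0):0^0=0 -> mex({0, 1}) = 2
G(3): splits (0,2):0^2=2 (1,1):1^1=0 (0,1):0^1=1 -> mex({0, 1, 2}) = 3
G(4): splits (0,3):0^3=3 (1,2):1^2=3 (0,2):0^2=2 (1,1):1^1=0 -> mex({0, 2, 3}) = 1
G(5): splits (0,4):0^1=1 (1,3):1^3=2 (2,2):2^2=0 (0,3):0^3=3 (1,2):1^2=3 -> mex({0, 1, 2, 3}) = 4
G(6) = mex({0, 1, 2, 4}) = 3
G(7) = mex({0, 1, 3, 4, 5}) = 2
G(8) = mex({0, 2, 3, 5, 6}) = 1
G(9) = mex({0, 1, 2, 3, 6, 7}) = 4
G(10) = mex({0, 1, 3, 4, 5, 7}) = 2
G(11) = mex({0, 1, 2, 3, 4, 5}) = 6
G(12) = mex({0, 1, 2, 3, 5, 6, 7}) = 4
G(13) = mex({0, 2, 3, 4, 6, 7}) = 1
G(14) = mex({0, 1, 4, 5, 6, 7}) = 2
G(15) = mex({0, 1, 2, 3, 4, 5, 6}) = 7
G(16) = mex({0, 2, 3, 5, 6, 7}) = 1
G(17) = mex({0, 1, 2, 3, 5, 6, 7}) = 4
G(18) = mex({0, 1, 2, 4, 5, 6}) = 3
G(19) = mex({0, 1, 3, 4, 5, 7}) = 2
G(20) = mex({0, 2, 3, 4, 5, 6, 7}) = 1
G(21) = mex({0, 1, 2, 3, 5, 6, 7}) = 4
G(22) = mex({0, 1, 2, 3, 4, 5, 7}) = 6
G(23) = mex({0, 1, 2, 3, 4, 5, 6}) = 7
G(24) = mex({0, 1, 2, 3, 5, 6, 7}) = 4
G(25) = mex({0, 2, 3, 4, 6, 7}) = 1
G(26) = mex({0, 1, 3, 4, 5, 6, 7}) = 2
G(27) = mex({0, 1, 2, 3, 4, 5, 6, 7}) = 8
G(28) = mex({0, 1, 2, 3, 4, 6, 7, 8}) = 5
G(29) = mex({0, 1, 2, 3, 5, 6, 7, 8, 9}) = 4
G(30) = mex({0, 1, 2, 3, 4, 5, 6, 9, 10}) = 7
Therefore G(30) = 7.

7


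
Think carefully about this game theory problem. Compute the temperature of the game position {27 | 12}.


The game is {27 | 12}, a switch {a | b} with numbers a > b.
Cooling {a | b} by t gives {a - t | b + t}, which stops being hot when a - t = b + t, i.e. at t = (a - b)/2. So the temperature of a switch is (a - b)/2.
Temperature = (Left option - Right option) / 2
= (27 - (12)) / 2
= 15 / 2
= 15/2

15/2


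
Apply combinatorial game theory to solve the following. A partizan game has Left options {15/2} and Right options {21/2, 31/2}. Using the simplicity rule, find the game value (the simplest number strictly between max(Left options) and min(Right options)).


Left options: {15/2}, max = 15/2
Right options: {21/2, 31/2}, min = 21/2
All options are numbers and max(Left) < min(Right), so by the simplicity theorem the value is the simplest (earliest-born) number strictly between 15/2 and 21/2.
Integers 8 through 10 all lie strictly between 15/2 and 21/2.
Among integers, the simplest (lowest birthday = smallest |n|; 0 is born on day 0, +-n on day n) is 8.
No non-integer in the interval can be simpler: if x is a non-integer in the interval, then floor(x) or ceil(x) also lies in the interval (the interval contains an integer), and both are proper prefixes of x's sign expansion, i.e. born earlier. So the game value is 8.
Game value = 8

8


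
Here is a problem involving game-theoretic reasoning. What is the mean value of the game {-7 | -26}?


Game = {-7 | -26}, a switch {a | b} with numbers a > b.
Its thermograph has left wall a - t and right wall b + t, which meet at t = (a - b)/2, where both equal (a + b)/2. So the mast (mean value) is at (a + b)/2.
Mean = (-7 + (-26))/2 = -33/2 = -33/2

-33/2


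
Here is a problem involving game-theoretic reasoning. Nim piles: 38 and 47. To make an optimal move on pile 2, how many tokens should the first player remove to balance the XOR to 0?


Piles: 38 and 47
Current XOR: 38 XOR 47 = 9 (non-zero, so this is an N-position).
To make the XOR zero, we need to find a move that balances the piles.
For pile 2 (size 47): target = 47 XOR 9 = 38
We reduce pile 2 from 47 to 38.
Tokens removed: 47 - 38 = 9
Verification: 38 XOR 38 = 0

9


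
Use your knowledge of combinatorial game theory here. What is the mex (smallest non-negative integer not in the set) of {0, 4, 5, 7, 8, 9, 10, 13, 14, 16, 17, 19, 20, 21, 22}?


Set = {0, 4, 5, 7, 8, 9, 10, 13, 14, 16, 17, 19, 20, 21, 22}
0 is in the set.
1 is NOT in the set. This is the mex.
mex = 1

1


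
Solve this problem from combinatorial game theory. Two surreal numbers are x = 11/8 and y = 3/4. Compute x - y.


x = 11/8, y = 3/4
Converting to common denominator: 8
x = 11/8, y = 6/8
x - y = 11/8 - 3/4 = 5/8

5/8


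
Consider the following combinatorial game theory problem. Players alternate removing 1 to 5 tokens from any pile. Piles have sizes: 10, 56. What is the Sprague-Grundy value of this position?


Subtraction set: {1, 2, 3, 4, 5}
For this subtraction set, G(n) = n mod 6 (period = max + 1 = 6).
Pile 1 (size 10): G(10) = 10 mod 6 = 4
Pile 2 (size 56): G(56) = 56 mod 6 = 2
Total Grundy value = XOR of all: 4 XOR 2 = 6

6


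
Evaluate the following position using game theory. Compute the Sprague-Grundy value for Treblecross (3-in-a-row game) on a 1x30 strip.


Treblecross: place X on empty cells; 3-in-a-row wins.
Playing within two cells of an existing X lets the opponent win at once, so sensible play treats the cells i-2..i+2 around each X as dead. The player left with no safe cell loses, so this is a normal-play take-away game on strips of safe cells.
Placing X at cell i (0-indexed) of a strip of k safe cells leaves independent strips of sizes max(0, i-2) and max(0, k-i-3). Hence G(k) = mex{ G(max(0,i-2)) XOR G(max(0,k-i-3)) : 0 <= i < k }, with G(0) = 0.
G(1): splits (0,0):0^0=0 -> mex({0}) = 1
G(2): splits (0,0):0^0=0 -> mex({0}) = 1
G(3): splits (0,0):0^0=0 -> mex({0}) = 1
G(4): splits (0,1):0^1=1 (0,0):0^0=0 -> mex({0, 1}) = 2
G(5): splits (0,2):0^1=1 (0,1):0^1=1 (0,0):0^0=0 -> mex({0, 1}) = 2
G(6) = mex({1}) = 0
G(7) = mex({0, 1, 2}) = 3
G(8) = mex({0, 1, 2}) = 3
G(9) = mex({0, 2}) = 1
G(10) = mex({0, 2, 3}) = 1
G(11) = mex({0, 3}) = 1
G(12) = mex({1, 3}) = 0
G(13) = mex({0, 1, 2, 3}) = 4
G(14) = mex({0, 1, 2}) = 3
G(15) = mex({0, 1, 2}) = 3
G(16) = mex({0, 1, 2, 4}) = 3
G(17) = mex({0, 1, 3, 4}) = 2
G(18) = mex({0, 1, 3, 4}) = 2
G(19) = mex({0, 1, 3, 5}) = 2
G(20) = mex({0, 1, 2, 3, 5}) = 4
G(21) = mex({0, 1, 2, 3, 5}) = 4
G(22) = mex({1, 2, 6}) = 0
G(23) = mex({0, 1, 2, 3, 4, 6}) = 5
G(24) = mex({0, 1, 2, 3, 4}) = 5
G(25) = mex({0, 1, 3, 4, 7}) = 2
G(26) = mex({0, 1, 3, 4, 5, 7}) = 2
G(27) = mex({0, 1, 3, 5}) = 2
G(28) = mex({0, 1, 2, 5}) = 3
G(29) = mex({0, 1, 2, 4, 5, 6}) = 3
G(30) = mex({1, 2, 4, 6}) = 0
Therefore G(30) = 0.

0


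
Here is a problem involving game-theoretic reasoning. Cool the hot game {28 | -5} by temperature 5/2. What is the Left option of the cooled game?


Original game: {28 | -5} (a switch {a | b} with a > b).
Cooling by t (for t below the temperature (a - b)/2 = 33/2) taxes each move by t: {a | b} cooled by t is {a - t | b + t}.
Cooling amount: t = 5/2
Cooled Left option: 28 - 5/2 = 51/2
Cooled Right option: -5 + 5/2 = -5/2
Cooled game: {51/2 | -5/2}
Left option = 51/2

51/2


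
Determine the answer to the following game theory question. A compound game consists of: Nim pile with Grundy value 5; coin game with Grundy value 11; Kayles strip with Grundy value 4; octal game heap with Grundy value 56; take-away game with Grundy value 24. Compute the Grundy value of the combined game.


By the Sprague-Grundy theorem, the Grundy value of a sum of games is the XOR of individual Grundy values.
Nim pile: Grundy value = 5. Running XOR: 0 XOR 5 = 5
coin game: Grundy value = 11. Running XOR: 5 XOR 11 = 14
Kayles strip: Grundy value = 4. Running XOR: 14 XOR 4 = 10
octal game heap: Grundy value = 56. Running XOR: 10 XOR 56 = 50
take-away game: Grundy value = 24. Running XOR: 50 XOR 24 = 42
The combined Grundy value is 42.

42


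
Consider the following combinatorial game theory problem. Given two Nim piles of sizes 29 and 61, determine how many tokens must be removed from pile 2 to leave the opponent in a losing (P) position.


Piles: 29 and 61
Current XOR: 29 XOR 61 = 32 (non-zero, so this is an N-position).
To make the XOR zero, we need to find a move that balances the piles.
For pile 2 (size 61): target = 61 XOR 32 = 29
We reduce pile 2 from 61 to 29.
Tokens removed: 61 - 29 = 32
Verification: 29 XOR 29 = 0

32


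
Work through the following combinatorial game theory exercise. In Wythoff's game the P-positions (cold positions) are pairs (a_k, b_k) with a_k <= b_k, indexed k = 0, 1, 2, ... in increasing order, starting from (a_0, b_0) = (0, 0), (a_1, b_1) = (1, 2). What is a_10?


By Wythoff's theorem, a_k = floor(k * phi) and b_k = floor(k * phi^2) = a_k + k, where phi = (1 + sqrt(5))/2 is the golden ratio.
phi = (1 + sqrt(5))/2 = 1.618034
k = 10
k * phi = 10 * 1.618034 = 16.180340
a_10 = floor(k * phi) = 16

16


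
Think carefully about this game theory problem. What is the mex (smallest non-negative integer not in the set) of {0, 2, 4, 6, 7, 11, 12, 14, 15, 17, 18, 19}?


Set = {0, 2, 4, 6, 7, 11, 12, 14, 15, 17, 18, 19}
0 is in the set.
1 is NOT in the set. This is the mex.
mex = 1

1


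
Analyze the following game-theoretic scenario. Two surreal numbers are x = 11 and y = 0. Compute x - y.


x = 11, y = 0
x - y = 11 - 0 = 11

11


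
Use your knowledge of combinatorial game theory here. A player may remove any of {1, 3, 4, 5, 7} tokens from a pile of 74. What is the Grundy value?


The subtraction set is S = {1, 3, 4, 5, 7}.
G(k) = mex{ G(k - s) : s in S, s <= k }. We compute iteratively: G(0) = 0.
G(1) = mex({0}) = 1
G(2) = mex({1}) = 0
G(3) = mex({0}) = 1
G(4) = mex({0, 1}) = 2
G(5) = mex({0, 1, 2}) = 3
G(6) = mex({0, 1, 3}) = 2
G(7) = mex({0, 1, 2}) = 3
G(8) = mex({1, 2, 3}) = 0
G(9) = mex({0, 2, 3}) = 1
G(10) = mex({1, 2, 3}) = 0
G(11) = mex({0, 2, 3}) = 1
G(12) = mex({0, 1, 3}) = 2
G(13) = mex({0, 1, 2}) = 3
G(14) = mex({0, 1, 3}) = 2
Observe that G(8)..G(14) = 0, 1, 0, 1, 2, 3, 2 repeats G(0)..G(6) = 0, 1, 0, 1, 2, 3, 2.
For k >= max(S) = 7, G(k) is determined by the previous 7 values G(k-7)..G(k-1); a window of 7 consecutive values has recurred shifted by 8, so by induction G(k + 8) = G(k) for all k >= 0: the sequence is periodic from the start with period 8.
One period: G(0..7) = 0, 1, 0, 1, 2, 3, 2, 3.
74 mod 8 = 2, so G(74) = G(2) = 0.

0


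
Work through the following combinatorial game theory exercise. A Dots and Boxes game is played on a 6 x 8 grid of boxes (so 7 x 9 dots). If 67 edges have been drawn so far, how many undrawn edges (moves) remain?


Grid: 6 x 8 boxes, i.e. 7 rows and 9 columns of dots.
Horizontal edges: (rows + 1) * cols = 7 * 8 = 56
Vertical edges: rows * (cols + 1) = 6 * 9 = 54
Total edges: 56 + 54 = 110
Edges drawn: 67
Remaining: 110 - 67 = 43

43


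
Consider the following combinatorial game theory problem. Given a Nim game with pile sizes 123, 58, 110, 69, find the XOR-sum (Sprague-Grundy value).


We need the XOR (exclusive or) of all pile sizes.
After XOR-ing pile 1 (size 123): 0 XOR 123 = 123
After XOR-ing pile 2 (size 58): 123 XOR 58 = 65
After XOR-ing pile 3 (size 110): 65 XOR 110 = 47
After XOR-ing pile 4 (size 69): 47 XOR 69 = 106
The Nim-value of this position is 106.

106


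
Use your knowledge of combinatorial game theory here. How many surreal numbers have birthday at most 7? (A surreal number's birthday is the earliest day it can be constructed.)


Day 0: {|} = 0 is born. Count = 1.
Day n: the number of surreal numbers born by day n is 2^(n+1) - 1.
By day 0: 2^1 - 1 = 1
By day 1: 2^2 - 1 = 3
By day 2: 2^3 - 1 = 7
By day 3: 2^4 - 1 = 15
By day 4: 2^5 - 1 = 31
By day 5: 2^6 - 1 = 63
By day 6: 2^7 - 1 = 127
By day 7: 2^8 - 1 = 255
By day 7: 255 surreal numbers.

255


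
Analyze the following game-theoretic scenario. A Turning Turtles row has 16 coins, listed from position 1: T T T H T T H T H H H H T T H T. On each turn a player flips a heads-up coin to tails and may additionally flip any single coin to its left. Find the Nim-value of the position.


Coins: T T T H T T H T H H H H T T H T
Key fact: a single head at position k behaves exactly like a Nim heap of size k (turning it to T and optionally flipping a coin at j < k corresponds to moving the heap from k to j, or to 0), and heads combine as a disjunctive sum (two heads at the same place would cancel, matching j XOR j = 0). So the Nim-value is the XOR of the 1-indexed positions of the heads.
Face-up positions (1-indexed): [4, 7, 9, 10, 11, 12, 15]
XOR 0 with 4: 0 XOR 4 = 4
XOR 4 with 7: 4 XOR 7 = 3
XOR 3 with 9: 3 XOR 9 = 10
XOR 10 with 10: 10 XOR 10 = 0
XOR 0 with 11: 0 XOR 11 = 11
XOR 11 with 12: 11 XOR 12 = 7
XOR 7 with 15: 7 XOR 15 = 8
Nim-value = 8

8


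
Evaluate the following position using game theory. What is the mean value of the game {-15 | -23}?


Game = {-15 | -23}, a switch {a | b} with numbers a > b.
Its thermograph has left wall a - t and right wall b + t, which meet at t = (a - b)/2, where both equal (a + b)/2. So the mast (mean value) is at (a + b)/2.
Mean = (-15 + (-23))/2 = -38/2 = -19

-19


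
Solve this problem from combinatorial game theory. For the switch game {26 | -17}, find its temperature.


The game is {26 | -17}, a switch {a | b} with numbers a > b.
Cooling {a | b} by t gives {a - t | b + t}, which stops being hot when a - t = b + t, i.e. at t = (a - b)/2. So the temperature of a switch is (a - b)/2.
Temperature = (Left option - Right option) / 2
= (26 - (-17)) / 2
= 43 / 2
= 43/2

43/2


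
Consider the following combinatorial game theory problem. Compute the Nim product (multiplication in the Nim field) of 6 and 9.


Nim multiplication is bilinear over XOR: (u XOR v) * w = (u*w) XOR (v*w).
So we split each operand into its bit components and XOR the pairwise Nim products.
6 = 2 + 4 (as XOR of powers of 2).
9 = 1 + 8 (as XOR of powers of 2).
Using the standard Nim-product table on single bits:
  2*2 = 3,   2*4 = 8,   2*8 = 12,
  4*4 = 6,   4*8 = 11,  8*8 = 13,
and  1*x = x (identity), k*l = l*k (commutative).
Pairwise Nim products:
  2 * 1 = 2
  2 * 8 = 12
  4 * 1 = 4
  4 * 8 = 11
XOR them: 2 XOR 12 XOR 4 XOR 11 = 1.
Result: 6 * 9 = 1 (in Nim).

1


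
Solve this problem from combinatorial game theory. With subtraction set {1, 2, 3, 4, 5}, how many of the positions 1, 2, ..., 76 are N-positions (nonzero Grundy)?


Subtraction set S = {1, 2, 3, 4, 5}, so G(n) = n mod 6.
G(n) = 0 when n is a multiple of 6.
Multiples of 6 in [1, 76]: 12
N-positions (nonzero Grundy) = 76 - 12 = 64

64


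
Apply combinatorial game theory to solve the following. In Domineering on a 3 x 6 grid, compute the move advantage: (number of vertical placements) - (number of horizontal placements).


Board is 3 x 6 (rows x cols).
Left (vertical) placements: (rows-1) * cols = 2 * 6 = 12
Right (horizontal) placements: rows * (cols-1) = 3 * 5 = 15
Advantage = Left - Right = 12 - 15 = -3

-3


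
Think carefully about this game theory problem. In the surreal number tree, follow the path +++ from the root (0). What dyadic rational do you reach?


Sign expansion: +++
Rule: track bounds (lo, hi), initially (-inf, +inf). On '+', the current value becomes lo and we move to the simplest number in (value, hi): value + 1 if hi = +inf, otherwise the midpoint (value + hi)/2. On '-', the current value becomes hi and we move to value - 1 if lo = -inf, otherwise the midpoint (lo + value)/2.
Start at 0.
Step 1: sign = +, move right. Bounds: (0, +inf). Value = 1
Step 2: sign = +, move right. Bounds: (1, +inf). Value = 2
Step 3: sign = +, move right. Bounds: (2, +inf). Value = 3
The surreal number with sign expansion +++ is 3.

3


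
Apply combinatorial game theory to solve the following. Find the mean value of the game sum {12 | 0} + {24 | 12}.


G1 = {12 | 0}, G2 = {24 | 12}
Each is a switch {a | b} with numbers a > b; its mean value is (a + b)/2, and mean value is additive over game sums: m(G1 + G2) = m(G1) + m(G2).
Mean of G1 = (12 + (0))/2 = 12/2 = 6
Mean of G2 = (24 + (12))/2 = 36/2 = 18
Mean of G1 + G2 = 6 + 18 = 24

24


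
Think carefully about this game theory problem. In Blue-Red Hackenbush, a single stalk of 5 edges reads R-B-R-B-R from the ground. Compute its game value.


Edges (from ground): R-B-R-B-R
By Berlekamp's sign-expansion rule, a Blue-Red Hackenbush stalk has the value of the surreal number whose sign sequence is the edge sequence with B -> + and R -> -.
Sign sequence: -+-+-
Trace the sign expansion in the surreal number tree, starting from 0:
Edge 1: R (sign -) -> bounds (-inf, 0), value = -1
Edge 2: B (sign +) -> bounds (-1, 0), value = -1/2
Edge 3: R (sign -) -> bounds (-1, -1/2), value = -3/4
Edge 4: B (sign +) -> bounds (-3/4, -1/2), value = -5/8
Edge 5: R (sign -) -> bounds (-3/4, -5/8), value = -11/16
Game value = -11/16

-11/16


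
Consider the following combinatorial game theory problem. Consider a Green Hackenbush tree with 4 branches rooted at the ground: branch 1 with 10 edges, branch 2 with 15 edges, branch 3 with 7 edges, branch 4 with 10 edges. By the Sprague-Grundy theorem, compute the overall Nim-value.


The tree has 4 branches from the ground vertex.
In Green Hackenbush, the Nim-value of a simple path of length k is k.
Branch 1: length 10, Nim-value = 10
Branch 2: length 15, Nim-value = 15
Branch 3: length 7, Nim-value = 7
Branch 4: length 10, Nim-value = 10
Total Nim-value = XOR of all branch values:
0 XOR 10 = 10
10 XOR 15 = 5
5 XOR 7 = 2
2 XOR 10 = 8
Nim-value of the tree = 8

8


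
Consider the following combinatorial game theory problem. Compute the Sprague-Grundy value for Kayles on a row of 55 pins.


Kayles: a move removes 1 or 2 adjacent pins from a contiguous row.
Removing pins from a row of k leaves two independent rows (a, b) with a + b = k - 1 (one pin) or a + b = k - 2 (two pins); an end removal gives a = 0.
By Sprague-Grundy, G(k) = mex{ G(a) XOR G(b) } over all these splits. G(0) = 0.
G(1): splits (0,0):0^0=0 -> mex({0}) = 1
G(2): splits (0,1):0^1=1 (0,0):0^0=0 -> mex({0, 1}) = 2
G(3): splits (0,2):0^2=2 (1,1):1^1=0 (0,1):0^1=1 -> mex({0, 1, 2}) = 3
G(4): splits (0,3):0^3=3 (1,2):1^2=3 (0,2):0^2=2 (1,1):1^1=0 -> mex({0, 2, 3}) = 1
G(5): splits (0,4):0^1=1 (1,3):1^3=2 (2,2):2^2=0 (0,3):0^3=3 (1,2):1^2=3 -> mex({0, 1, 2, 3}) = 4
G(6) = mex({0, 1, 2, 4}) = 3
G(7) = mex({0, 1, 3, 4, 5}) = 2
G(8) = mex({0, 2, 3, 5, 6}) = 1
G(9) = mex({0, 1, 2, 3, 6, 7}) = 4
G(10) = mex({0, 1, 3, 4, 5, 7}) = 2
G(11) = mex({0, 1, 2, 3, 4, 5}) = 6
G(12) = mex({0, 1, 2, 3, 5, 6, 7}) = 4
G(13) = mex({0, 2, 3, 4, 6, 7}) = 1
G(14) = mex({0, 1, 4, 5, 6, 7}) = 2
G(15) = mex({0, 1, 2, 3, 4, 5, 6}) = 7
G(16) = mex({0, 2, 3, 5, 6, 7}) = 1
G(17) = mex({0, 1, 2, 3, 5, 6, 7}) = 4
G(18) = mex({0, 1, 2, 4, 5, 6}) = 3
G(19) = mex({0, 1, 3, 4, 5, 7}) = 2
G(20) = mex({0, 2, 3, 4, 5, 6, 7}) = 1
G(21) = mex({0, 1, 2, 3, 5, 6, 7}) = 4
G(22) = mex({0, 1, 2, 3, 4, 5, 7}) = 6
G(23) = mex({0, 1, 2, 3, 4, 5, 6}) = 7
G(24) = mex({0, 1, 2, 3, 5, 6, 7}) = 4
G(25) = mex({0, 2, 3, 4, 6, 7}) = 1
G(26) = mex({0, 1, 3, 4, 5, 6, 7}) = 2
G(27) = mex({0, 1, 2, 3, 4, 5, 6, 7}) = 8
G(28) = mex({0, 1, 2, 3, 4, 6, 7, 8}) = 5
G(29) = mex({0, 1, 2, 3, 5, 6, 7, 8, 9}) = 4
G(30) = mex({0, 1, 2, 3, 4, 5, 6, 9, 10}) = 7
G(31) = mex({0, 1, 3, 4, 5, 7, 10, 11}) = 2
G(32) = mex({0, 2, 3, 4, 5, 6, 7, 9, 11}) = 1
G(33) = mex({0, 1, 2, 3, 4, 5, 6, 7, 9, 12}) = 8
G(34) = mex({0, 1, 2, 3, 4, 5, 7, 8, 11, 12}) = 6
G(35) = mex({0, 1, 2, 3, 4, 5, 6, 8, 9, 10, 11}) = 7
G(36) = mex({0, 1, 2, 3, 5, 6, 7, 9, 10}) = 4
G(37) = mex({0, 2, 3, 4, 6, 7, 9, 10, 11, 12}) = 1
G(38) = mex({0, 1, 3, 4, 5, 6, 7, 9, 10, 11, 12}) = 2
G(39) = mex({0, 1, 2, 4, 5, 6, 7, 9, 10, 12, 14}) = 3
G(40) = mex({0, 2, 3, 4, 6, 7, 11, 12, 14}) = 1
G(41) = mex({0, 1, 2, 3, 5, 6, 7, 9, 10, 11, 12}) = 4
G(42) = mex({0, 1, 2, 3, 4, 5, 6, 9, 10}) = 7
G(43) = mex({0, 1, 3, 4, 5, 7, 9, 10, 12, 15}) = 2
G(44) = mex({0, 2, 3, 4, 5, 6, 7, 9, 10, 12, 15}) = 1
G(45) = mex({0, 1, 2, 3, 4, 5, 6, 7, 9, 10, 12, 14}) = 8
G(46) = mex({0, 1, 3, 4, 5, 7, 8, 11, 12, 14}) = 2
G(47) = mex({0, 1, 2, 3, 4, 5, 6, 8, 9, 10, 11, 12}) = 7
G(48) = mex({0, 1, 2, 3, 5, 6, 7, 9, 10}) = 4
G(49) = mex({0, 2, 3, 4, 6, 7, 9, 10, 11, 12, 15}) = 1
G(50) = mex({0, 1, 4, 5, 6, 7, 9, 11, 12, 14, 15}) = 2
G(51) = mex({0, 1, 2, 3, 4, 5, 6, 7, 9, 12, 14, 15}) = 8
G(52) = mex({0, 2, 3, 4, 5, 6, 7, 8, 11, 12, 15}) = 1
G(53) = mex({0, 1, 2, 3, 5, 6, 7, 8, 9, 10, 11, 12}) = 4
G(54) = mex({0, 1, 2, 3, 4, 5, 6, 9, 10}) = 7
G(55) = mex({0, 1, 3, 4, 5, 7, 9, 10, 11, 12}) = 2
Therefore G(55) = 2.

2


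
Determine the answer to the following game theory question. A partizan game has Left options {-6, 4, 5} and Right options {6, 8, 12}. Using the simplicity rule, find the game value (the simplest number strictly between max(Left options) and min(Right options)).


Left options: {-6, 4, 5}, max = 5
Right options: {6, 8, 12}, min = 6
All options are numbers and max(Left) < min(Right), so by the simplicity theorem the value is the simplest (earliest-born) number strictly between 5 and 6.
No integer lies strictly between 5 and 6, so the value is the dyadic rational m/2^k in the interval with the smallest k (then m odd); search k = 1, 2, ...:
Denominator 2: 11/2 lies strictly between 5 and 6 -- found.
The simplest number in the interval is 11/2.
Game value = 11/2

11/2


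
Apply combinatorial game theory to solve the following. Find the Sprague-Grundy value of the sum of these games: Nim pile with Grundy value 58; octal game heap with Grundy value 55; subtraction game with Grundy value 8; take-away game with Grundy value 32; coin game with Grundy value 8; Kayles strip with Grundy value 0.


By the Sprague-Grundy theorem, the Grundy value of a sum of games is the XOR of individual Grundy values.
Nim pile: Grundy value = 58. Running XOR: 0 XOR 58 = 58
octal game heap: Grundy value = 55. Running XOR: 58 XOR 55 = 13
subtraction game: Grundy value = 8. Running XOR: 13 XOR 8 = 5
take-away game: Grundy value = 32. Running XOR: 5 XOR 32 = 37
coin game: Grundy value = 8. Running XOR: 37 XOR 8 = 45
Kayles strip: Grundy value = 0. Running XOR: 45 XOR 0 = 45
The combined Grundy value is 45.

45


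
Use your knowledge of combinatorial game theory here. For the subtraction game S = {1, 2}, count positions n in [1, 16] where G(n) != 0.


Subtraction set S = {1, 2}, so G(n) = n mod 3.
G(n) = 0 when n is a multiple of 3.
Multiples of 3 in [1, 16]: 5
N-positions (nonzero Grundy) = 16 - 5 = 11

11


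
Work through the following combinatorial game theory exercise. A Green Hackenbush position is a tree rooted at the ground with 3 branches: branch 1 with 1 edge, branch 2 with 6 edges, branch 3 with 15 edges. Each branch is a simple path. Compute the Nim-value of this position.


The tree has 3 branches from the ground vertex.
In Green Hackenbush, the Nim-value of a simple path of length k is k.
Branch 1: length 1, Nim-value = 1
Branch 2: length 6, Nim-value = 6
Branch 3: length 15, Nim-value = 15
Total Nim-value = XOR of all branch values:
0 XOR 1 = 1
1 XOR 6 = 7
7 XOR 15 = 8
Nim-value of the tree = 8

8


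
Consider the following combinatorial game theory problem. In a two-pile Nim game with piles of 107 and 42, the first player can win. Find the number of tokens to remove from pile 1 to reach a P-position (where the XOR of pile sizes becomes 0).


Piles: 107 and 42
Current XOR: 107 XOR 42 = 65 (non-zero, so this is an N-position).
To make the XOR zero, we need to find a move that balances the piles.
For pile 1 (size 107): target = 107 XOR 65 = 42
We reduce pile 1 from 107 to 42.
Tokens removed: 107 - 42 = 65
Verification: 42 XOR 42 = 0

65


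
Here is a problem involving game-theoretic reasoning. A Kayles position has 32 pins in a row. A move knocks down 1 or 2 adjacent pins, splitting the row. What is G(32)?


Kayles: a move removes 1 or 2 adjacent pins from a contiguous row.
Removing pins from a row of k leaves two independent rows (a, b) with a + b = k - 1 (one pin) or a + b = k - 2 (two pins); an end removal gives a = 0.
By Sprague-Grundy, G(k) = mex{ G(a) XOR G(b) } over all these splits. G(0) = 0.
G(1): splits (0,0):0^0=0 -> mex({0}) = 1
G(2): splits (0,1):0^1=1 (0,0):0^0=0 -> mex({0, 1}) = 2
G(3): splits (0,2):0^2=2 (1,1):1^1=0 (0,1):0^1=1 -> mex({0, 1, 2}) = 3
G(4): splits (0,3):0^3=3 (1,2):1^2=3 (0,2):0^2=2 (1,1):1^1=0 -> mex({0, 2, 3}) = 1
G(5): splits (0,4):0^1=1 (1,3):1^3=2 (2,2):2^2=0 (0,3):0^3=3 (1,2):1^2=3 -> mex({0, 1, 2, 3}) = 4
G(6) = mex({0, 1, 2, 4}) = 3
G(7) = mex({0, 1, 3, 4, 5}) = 2
G(8) = mex({0, 2, 3, 5, 6}) = 1
G(9) = mex({0, 1, 2, 3, 6, 7}) = 4
G(10) = mex({0, 1, 3, 4, 5, 7}) = 2
G(11) = mex({0, 1, 2, 3, 4, 5}) = 6
G(12) = mex({0, 1, 2, 3, 5, 6, 7}) = 4
G(13) = mex({0, 2, 3, 4, 6, 7}) = 1
G(14) = mex({0, 1, 4, 5, 6, 7}) = 2
G(15) = mex({0, 1, 2, 3, 4, 5, 6}) = 7
G(16) = mex({0, 2, 3, 5, 6, 7}) = 1
G(17) = mex({0, 1, 2, 3, 5, 6, 7}) = 4
G(18) = mex({0, 1, 2, 4, 5, 6}) = 3
G(19) = mex({0, 1, 3, 4, 5, 7}) = 2
G(20) = mex({0, 2, 3, 4, 5, 6, 7}) = 1
G(21) = mex({0, 1, 2, 3, 5, 6, 7}) = 4
G(22) = mex({0, 1, 2, 3, 4, 5, 7}) = 6
G(23) = mex({0, 1, 2, 3, 4, 5, 6}) = 7
G(24) = mex({0, 1, 2, 3, 5, 6, 7}) = 4
G(25) = mex({0, 2, 3, 4, 6, 7}) = 1
G(26) = mex({0, 1, 3, 4, 5, 6, 7}) = 2
G(27) = mex({0, 1, 2, 3, 4, 5, 6, 7}) = 8
G(28) = mex({0, 1, 2, 3, 4, 6, 7, 8}) = 5
G(29) = mex({0, 1, 2, 3, 5, 6, 7, 8, 9}) = 4
G(30) = mex({0, 1, 2, 3, 4, 5, 6, 9, 10}) = 7
G(31) = mex({0, 1, 3, 4, 5, 7, 10, 11}) = 2
G(32) = mex({0, 2, 3, 4, 5, 6, 7, 9, 11}) = 1
Therefore G(32) = 1.

1


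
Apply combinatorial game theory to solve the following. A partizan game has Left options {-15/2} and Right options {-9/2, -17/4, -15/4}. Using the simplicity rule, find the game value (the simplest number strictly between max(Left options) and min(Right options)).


Left options: {-15/2}, max = -15/2
Right options: {-9/2, -17/4, -15/4}, min = -9/2
All options are numbers and max(Left) < min(Right), so by the simplicity theorem the value is the simplest (earliest-born) number strictly between -15/2 and -9/2.
Integers -7 through -5 all lie strictly between -15/2 and -9/2.
Among integers, the simplest (lowest birthday = smallest |n|; 0 is born on day 0, +-n on day n) is -5.
No non-integer in the interval can be simpler: if x is a non-integer in the interval, then floor(x) or ceil(x) also lies in the interval (the interval contains an integer), and both are proper prefixes of x's sign expansion, i.e. born earlier. So the game value is -5.
Game value = -5

-5


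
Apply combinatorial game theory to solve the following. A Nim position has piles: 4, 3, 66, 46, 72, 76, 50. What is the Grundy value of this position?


We need the XOR (exclusive or) of all pile sizes.
After XOR-ing pile 1 (size 4): 0 XOR 4 = 4
After XOR-ing pile 2 (size 3): 4 XOR 3 = 7
After XOR-ing pile 3 (size 66): 7 XOR 66 = 69
After XOR-ing pile 4 (size 46): 69 XOR 46 = 107
After XOR-ing pile 5 (size 72): 107 XOR 72 = 35
After XOR-ing pile 6 (size 76): 35 XOR 76 = 111
After XOR-ing pile 7 (size 50): 111 XOR 50 = 93
The Nim-value of this position is 93.

93


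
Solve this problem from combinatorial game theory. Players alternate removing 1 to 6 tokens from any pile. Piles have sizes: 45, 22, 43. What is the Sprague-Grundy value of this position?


Subtraction set: {1, 2, 3, 4, 5, 6}
For this subtraction set, G(n) = n mod 7 (period = max + 1 = 7).
Pile 1 (size 45): G(45) = 45 mod 7 = 3
Pile 2 (size 22): G(22) = 22 mod 7 = 1
Pile 3 (size 43): G(43) = 43 mod 7 = 1
Total Grundy value = XOR of all: 3 XOR 1 XOR 1 = 3

3


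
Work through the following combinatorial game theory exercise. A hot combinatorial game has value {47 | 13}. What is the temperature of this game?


The game is {47 | 13}, a switch {a | b} with numbers a > b.
Cooling {a | b} by t gives {a - t | b + t}, which stops being hot when a - t = b + t, i.e. at t = (a - b)/2. So the temperature of a switch is (a - b)/2.
Temperature = (Left option - Right option) / 2
= (47 - (13)) / 2
= 34 / 2
= 17

17


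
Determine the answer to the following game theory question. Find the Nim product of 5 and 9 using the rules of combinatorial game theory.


Nim multiplication is bilinear over XOR: (u XOR v) * w = (u*w) XOR (v*w).
So we split each operand into its bit components and XOR the pairwise Nim products.
5 = 1 + 4 (as XOR of powers of 2).
9 = 1 + 8 (as XOR of powers of 2).
Using the standard Nim-product table on single bits:
  2*2 = 3,   2*4 = 8,   2*8 = 12,
  4*4 = 6,   4*8 = 11,  8*8 = 13,
and  1*x = x (identity), k*l = l*k (commutative).
Pairwise Nim products:
  1 * 1 = 1
  1 * 8 = 8
  4 * 1 = 4
  4 * 8 = 11
XOR them: 1 XOR 8 XOR 4 XOR 11 = 6.
Result: 5 * 9 = 6 (in Nim).

6


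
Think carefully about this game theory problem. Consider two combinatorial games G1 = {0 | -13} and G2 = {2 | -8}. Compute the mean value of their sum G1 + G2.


G1 = {0 | -13}, G2 = {2 | -8}
Each is a switch {a | b} with numbers a > b; its mean value is (a + b)/2, and mean value is additive over game sums: m(G1 + G2) = m(G1) + m(G2).
Mean of G1 = (0 + (-13))/2 = -13/2 = -13/2
Mean of G2 = (2 + (-8))/2 = -6/2 = -3
Mean of G1 + G2 = -13/2 + -3 = -19/2

-19/2


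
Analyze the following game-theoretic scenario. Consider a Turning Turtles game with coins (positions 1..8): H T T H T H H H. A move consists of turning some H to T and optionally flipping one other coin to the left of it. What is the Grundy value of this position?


Coins: H T T H T H H H
Key fact: a single head at position k behaves exactly like a Nim heap of size k (turning it to T and optionally flipping a coin at j < k corresponds to moving the heap from k to j, or to 0), and heads combine as a disjunctive sum (two heads at the same place would cancel, matching j XOR j = 0). So the Nim-value is the XOR of the 1-indexed positions of the heads.
Face-up positions (1-indexed): [1, 4, 6, 7, 8]
XOR 0 with 1: 0 XOR 1 = 1
XOR 1 with 4: 1 XOR 4 = 5
XOR 5 with 6: 5 XOR 6 = 3
XOR 3 with 7: 3 XOR 7 = 4
XOR 4 with 8: 4 XOR 8 = 12
Nim-value = 12

12
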